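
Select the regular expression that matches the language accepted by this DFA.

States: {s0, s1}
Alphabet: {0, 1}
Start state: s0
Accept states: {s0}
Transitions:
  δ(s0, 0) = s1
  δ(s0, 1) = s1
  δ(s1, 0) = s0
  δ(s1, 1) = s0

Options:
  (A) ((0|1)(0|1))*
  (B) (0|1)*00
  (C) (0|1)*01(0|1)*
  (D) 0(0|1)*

Check each option against the DFA on short strings; one disagreement eliminates an option:
  (A) ((0|1)(0|1))*: agrees with the DFA on every string of length ≤ 6
  (B) (0|1)*00: on ε the DFA stays in s0 and accepts (s0 ∈ Accept), but the regex does not match it → eliminate
  (C) (0|1)*01(0|1)*: on ε the DFA stays in s0 and accepts (s0 ∈ Accept), but the regex does not match it → eliminate
  (D) 0(0|1)*: on ε the DFA stays in s0 and accepts (s0 ∈ Accept), but the regex does not match it → eliminate
Only (A) is consistent with the DFA.
(A) ((0|1)(0|1))*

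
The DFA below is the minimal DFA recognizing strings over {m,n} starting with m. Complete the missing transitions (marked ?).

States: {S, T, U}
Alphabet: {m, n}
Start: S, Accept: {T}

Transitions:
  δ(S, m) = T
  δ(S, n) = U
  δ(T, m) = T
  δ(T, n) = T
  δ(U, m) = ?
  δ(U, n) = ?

From the language and accept set, identify what each state tracks — S: no input read; T: started with m; U: started with n (dead).
Each missing δ(q, a) is the state matching the new tracked value after reading a.
δ(U, m) = U; δ(U, n) = U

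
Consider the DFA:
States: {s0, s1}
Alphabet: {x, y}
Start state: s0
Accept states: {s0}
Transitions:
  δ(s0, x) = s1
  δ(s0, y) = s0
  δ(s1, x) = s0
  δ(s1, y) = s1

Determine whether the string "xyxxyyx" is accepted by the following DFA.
Processing string "xyxxyyx":
  s0 --x--> s1
  s1 --y--> s1
  s1 --x--> s0
  s0 --x--> s1
  s1 --y--> s1
  s1 --y--> s1
  s1 --x--> s0
Final state: s0
Accept states: {s0}
Yes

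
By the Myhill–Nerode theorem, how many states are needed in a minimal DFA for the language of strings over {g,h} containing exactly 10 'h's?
By Myhill–Nerode, count the distinguishable equivalence classes: 12 classes — having seen 0, 1, …, 10, or >10 copies of 'h'; the count-10 class is the only accepting one and >10 is dead.
12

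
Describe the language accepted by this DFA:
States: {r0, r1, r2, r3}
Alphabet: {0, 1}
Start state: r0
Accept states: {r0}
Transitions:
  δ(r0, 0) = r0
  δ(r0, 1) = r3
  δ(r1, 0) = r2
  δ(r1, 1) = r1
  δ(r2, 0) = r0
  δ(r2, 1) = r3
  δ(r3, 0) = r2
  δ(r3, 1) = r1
Testing a few strings:
  '1' → reject
  '0101' → reject
  '10' → reject
  '000' → accept
State roles: r0=value ≡ 0 (mod 4); r1=value ≡ 3 (mod 4); r2=value ≡ 2 (mod 4); r3=value ≡ 1 (mod 4)
All binary strings representing a multiple of 4 (read in base 2; leading zeros allowed and ε counts as 0)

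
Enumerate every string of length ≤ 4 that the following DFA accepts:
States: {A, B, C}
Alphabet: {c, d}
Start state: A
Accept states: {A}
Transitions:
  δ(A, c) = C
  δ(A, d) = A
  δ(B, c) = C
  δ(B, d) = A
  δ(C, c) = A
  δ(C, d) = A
ε, d, cc, cd, dd, ccd, cdd, dcc, dcd, ddd, cccc, cccd, ccdd, cdcc, cdcd, cddd, dccd, dcdd, ddcc, ddcd, dddd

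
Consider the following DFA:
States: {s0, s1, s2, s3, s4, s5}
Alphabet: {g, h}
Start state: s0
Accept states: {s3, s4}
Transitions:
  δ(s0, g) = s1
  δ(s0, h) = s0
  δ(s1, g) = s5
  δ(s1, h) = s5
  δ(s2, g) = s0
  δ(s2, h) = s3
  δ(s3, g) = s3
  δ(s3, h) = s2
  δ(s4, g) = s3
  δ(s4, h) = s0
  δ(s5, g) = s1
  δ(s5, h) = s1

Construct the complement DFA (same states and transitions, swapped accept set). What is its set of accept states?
Complement accept states = All states \ Original accept states
= {s0, s1, s2, s3, s4, s5} \ {s3, s4}
{s0, s1, s2, s5}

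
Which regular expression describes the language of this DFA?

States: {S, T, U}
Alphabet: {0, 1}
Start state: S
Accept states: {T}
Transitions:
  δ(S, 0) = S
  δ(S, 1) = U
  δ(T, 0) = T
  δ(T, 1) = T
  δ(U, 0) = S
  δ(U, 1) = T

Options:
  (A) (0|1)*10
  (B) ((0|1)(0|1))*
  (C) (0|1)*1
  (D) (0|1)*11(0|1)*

Check each option against the DFA on short strings; one disagreement eliminates an option:
  (A) (0|1)*10: on '10' the DFA goes S → U → S and rejects (S ∉ Accept), but the regex matches it → eliminate
  (B) ((0|1)(0|1))*: on ε the DFA stays in S and rejects (S ∉ Accept), but the regex matches it → eliminate
  (C) (0|1)*1: on '1' the DFA goes S → U and rejects (U ∉ Accept), but the regex matches it → eliminate
  (D) (0|1)*11(0|1)*: agrees with the DFA on every string of length ≤ 6
Only (D) is consistent with the DFA.
(D) (0|1)*11(0|1)*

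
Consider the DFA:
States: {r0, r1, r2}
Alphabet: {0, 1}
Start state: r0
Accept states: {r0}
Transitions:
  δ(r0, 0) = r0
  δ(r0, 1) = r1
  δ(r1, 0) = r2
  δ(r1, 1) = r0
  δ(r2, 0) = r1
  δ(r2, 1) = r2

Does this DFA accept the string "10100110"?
Processing string "10100110":
  r0 --1--> r1
  r1 --0--> r2
  r2 --1--> r2
  r2 --0--> r1
  r1 --0--> r2
  r2 --1--> r2
  r2 --1--> r2
  r2 --0--> r1
Final state: r1
Accept states: {r0}
No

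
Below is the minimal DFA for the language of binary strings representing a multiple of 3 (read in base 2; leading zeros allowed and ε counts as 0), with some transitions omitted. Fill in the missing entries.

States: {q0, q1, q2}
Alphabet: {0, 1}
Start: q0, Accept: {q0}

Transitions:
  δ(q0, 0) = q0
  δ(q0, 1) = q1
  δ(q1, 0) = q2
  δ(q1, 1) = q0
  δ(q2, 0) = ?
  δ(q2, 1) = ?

From the language and accept set, identify what each state tracks — q0: value ≡ 0 (mod 3); q1: value ≡ 1 (mod 3); q2: value ≡ 2 (mod 3).
Each missing δ(q, a) is the state matching the new tracked value after reading a.
δ(q2, 0) = q1; δ(q2, 1) = q2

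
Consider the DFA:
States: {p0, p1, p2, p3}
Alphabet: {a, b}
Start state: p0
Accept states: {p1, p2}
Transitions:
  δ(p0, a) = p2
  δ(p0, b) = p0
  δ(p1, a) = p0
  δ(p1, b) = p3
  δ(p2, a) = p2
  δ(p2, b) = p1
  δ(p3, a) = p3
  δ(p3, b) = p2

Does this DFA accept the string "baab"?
Processing string "baab":
  p0 --b--> p0
  p0 --a--> p2
  p2 --a--> p2
  p2 --b--> p1
Final state: p1
Accept states: {p1, p2}
Yes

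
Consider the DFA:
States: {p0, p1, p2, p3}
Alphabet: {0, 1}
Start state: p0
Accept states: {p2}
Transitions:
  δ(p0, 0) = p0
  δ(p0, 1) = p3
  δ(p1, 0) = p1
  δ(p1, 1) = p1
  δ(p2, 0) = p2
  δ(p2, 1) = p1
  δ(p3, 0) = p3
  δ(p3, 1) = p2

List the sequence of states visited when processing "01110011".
read '0': p0 → p0
  read '1': p0 → p3
  read '1': p3 → p2
  read '1': p2 → p1
  read '0': p1 → p1
  read '0': p1 → p1
  read '1': p1 → p1
  read '1': p1 → p1
p0 -> p0 -> p3 -> p2 -> p1 -> p1 -> p1 -> p1 -> p1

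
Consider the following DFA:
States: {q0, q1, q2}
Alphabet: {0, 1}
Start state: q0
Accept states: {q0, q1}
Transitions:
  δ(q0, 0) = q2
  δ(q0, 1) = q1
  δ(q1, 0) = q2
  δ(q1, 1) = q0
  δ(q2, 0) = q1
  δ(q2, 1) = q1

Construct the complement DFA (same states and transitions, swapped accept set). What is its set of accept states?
Complement accept states = All states \ Original accept states
= {q0, q1, q2} \ {q0, q1}
{q2}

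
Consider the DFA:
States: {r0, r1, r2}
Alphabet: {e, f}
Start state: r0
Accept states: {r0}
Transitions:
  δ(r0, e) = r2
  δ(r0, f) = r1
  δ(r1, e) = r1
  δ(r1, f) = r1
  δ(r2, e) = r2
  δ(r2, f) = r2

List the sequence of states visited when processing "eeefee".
read 'e': r0 → r2
  read 'e': r2 → r2
  read 'e': r2 → r2
  read 'f': r2 → r2
  read 'e': r2 → r2
  read 'e': r2 → r2
r0 -> r2 -> r2 -> r2 -> r2 -> r2 -> r2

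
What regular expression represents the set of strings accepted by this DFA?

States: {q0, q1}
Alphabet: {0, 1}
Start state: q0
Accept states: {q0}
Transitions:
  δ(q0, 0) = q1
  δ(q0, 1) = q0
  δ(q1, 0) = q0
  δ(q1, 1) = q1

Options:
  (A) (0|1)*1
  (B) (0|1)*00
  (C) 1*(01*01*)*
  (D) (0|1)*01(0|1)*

Check each option against the DFA on short strings; one disagreement eliminates an option:
  (A) (0|1)*1: on ε the DFA stays in q0 and accepts (q0 ∈ Accept), but the regex does not match it → eliminate
  (B) (0|1)*00: on ε the DFA stays in q0 and accepts (q0 ∈ Accept), but the regex does not match it → eliminate
  (C) 1*(01*01*)*: agrees with the DFA on every string of length ≤ 6
  (D) (0|1)*01(0|1)*: on ε the DFA stays in q0 and accepts (q0 ∈ Accept), but the regex does not match it → eliminate
Only (C) is consistent with the DFA.
(C) 1*(01*01*)*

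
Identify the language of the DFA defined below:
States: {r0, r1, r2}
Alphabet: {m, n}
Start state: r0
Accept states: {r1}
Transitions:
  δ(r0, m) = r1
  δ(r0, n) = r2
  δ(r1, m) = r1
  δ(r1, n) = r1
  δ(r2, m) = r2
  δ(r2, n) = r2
Testing a few strings:
  'mn' → accept
  'nmn' → reject
  'm' → accept
  'mmm' → accept
State roles: r0=no input read; r1=started with m; r2=started with n (dead)
All strings over {m,n} starting with m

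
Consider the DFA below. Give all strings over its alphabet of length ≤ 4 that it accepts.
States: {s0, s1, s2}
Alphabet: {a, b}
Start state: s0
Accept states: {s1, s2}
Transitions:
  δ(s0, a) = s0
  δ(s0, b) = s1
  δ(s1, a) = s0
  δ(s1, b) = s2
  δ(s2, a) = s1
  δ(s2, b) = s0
b, ab, bb, aab, abb, bab, bba, aaab, aabb, abab, abba, baab, babb, bbab, bbbb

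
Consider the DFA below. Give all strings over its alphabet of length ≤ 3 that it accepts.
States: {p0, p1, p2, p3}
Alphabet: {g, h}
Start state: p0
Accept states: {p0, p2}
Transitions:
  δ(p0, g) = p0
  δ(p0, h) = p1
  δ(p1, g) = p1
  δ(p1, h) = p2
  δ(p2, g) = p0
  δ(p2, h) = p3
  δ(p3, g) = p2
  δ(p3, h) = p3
ε, g, gg, hh, ggg, ghh, hgh, hhg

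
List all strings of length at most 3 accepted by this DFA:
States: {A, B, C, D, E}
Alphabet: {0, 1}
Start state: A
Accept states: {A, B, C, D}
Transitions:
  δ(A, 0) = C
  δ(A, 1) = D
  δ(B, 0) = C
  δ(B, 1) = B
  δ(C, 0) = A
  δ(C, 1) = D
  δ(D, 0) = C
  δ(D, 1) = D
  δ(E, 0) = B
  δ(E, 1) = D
ε, 0, 1, 00, 01, 10, 11, 000, 001, 010, 011, 100, 101, 110, 111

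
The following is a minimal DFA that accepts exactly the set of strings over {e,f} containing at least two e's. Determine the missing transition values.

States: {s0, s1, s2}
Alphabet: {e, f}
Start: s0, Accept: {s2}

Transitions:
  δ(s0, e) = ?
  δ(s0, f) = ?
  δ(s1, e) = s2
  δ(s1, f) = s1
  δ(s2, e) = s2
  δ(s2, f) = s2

From the language and accept set, identify what each state tracks — s0: zero e's seen; s1: one e seen; s2: ≥ two e's seen.
Each missing δ(q, a) is the state matching the new tracked value after reading a.
δ(s0, e) = s1; δ(s0, f) = s0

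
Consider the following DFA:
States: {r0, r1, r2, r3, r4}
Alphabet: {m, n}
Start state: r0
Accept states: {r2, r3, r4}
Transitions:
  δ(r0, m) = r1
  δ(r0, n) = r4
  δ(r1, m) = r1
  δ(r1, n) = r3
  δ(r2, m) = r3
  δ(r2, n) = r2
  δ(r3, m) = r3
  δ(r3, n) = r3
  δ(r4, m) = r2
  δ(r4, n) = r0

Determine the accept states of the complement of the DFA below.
Complement accept states = All states \ Original accept states
= {r0, r1, r2, r3, r4} \ {r2, r3, r4}
{r0, r1}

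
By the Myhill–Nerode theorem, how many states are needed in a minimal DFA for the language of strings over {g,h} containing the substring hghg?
By Myhill–Nerode, count the distinguishable equivalence classes: 5 classes — one per longest suffix of the input that is a prefix of 'hghg' (lengths 0 through 3), plus an absorbing 'already seen hghg' class.
5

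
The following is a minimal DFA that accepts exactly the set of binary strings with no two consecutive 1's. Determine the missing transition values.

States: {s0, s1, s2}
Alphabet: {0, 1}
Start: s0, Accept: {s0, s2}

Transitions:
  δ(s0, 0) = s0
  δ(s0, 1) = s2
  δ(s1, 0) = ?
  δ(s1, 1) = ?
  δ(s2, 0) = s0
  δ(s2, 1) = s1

From the language and accept set, identify what each state tracks — s0: last symbol not 1 (ok); s1: saw 11 (dead); s2: last symbol 1 (ok).
Each missing δ(q, a) is the state matching the new tracked value after reading a.
δ(s1, 0) = s1; δ(s1, 1) = s1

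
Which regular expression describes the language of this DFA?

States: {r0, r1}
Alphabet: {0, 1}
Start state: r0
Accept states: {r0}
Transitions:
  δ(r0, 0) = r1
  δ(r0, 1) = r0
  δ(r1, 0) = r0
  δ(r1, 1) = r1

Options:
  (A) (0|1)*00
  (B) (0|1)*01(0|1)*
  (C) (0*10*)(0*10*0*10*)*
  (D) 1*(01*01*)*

Check each option against the DFA on short strings; one disagreement eliminates an option:
  (A) (0|1)*00: on ε the DFA stays in r0 and accepts (r0 ∈ Accept), but the regex does not match it → eliminate
  (B) (0|1)*01(0|1)*: on ε the DFA stays in r0 and accepts (r0 ∈ Accept), but the regex does not match it → eliminate
  (C) (0*10*)(0*10*0*10*)*: on ε the DFA stays in r0 and accepts (r0 ∈ Accept), but the regex does not match it → eliminate
  (D) 1*(01*01*)*: agrees with the DFA on every string of length ≤ 6
Only (D) is consistent with the DFA.
(D) 1*(01*01*)*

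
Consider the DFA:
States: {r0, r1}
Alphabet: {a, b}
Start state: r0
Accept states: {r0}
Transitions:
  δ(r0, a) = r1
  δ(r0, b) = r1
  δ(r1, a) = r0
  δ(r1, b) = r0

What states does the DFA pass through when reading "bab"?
read 'b': r0 → r1
  read 'a': r1 → r0
  read 'b': r0 → r1
r0 -> r1 -> r0 -> r1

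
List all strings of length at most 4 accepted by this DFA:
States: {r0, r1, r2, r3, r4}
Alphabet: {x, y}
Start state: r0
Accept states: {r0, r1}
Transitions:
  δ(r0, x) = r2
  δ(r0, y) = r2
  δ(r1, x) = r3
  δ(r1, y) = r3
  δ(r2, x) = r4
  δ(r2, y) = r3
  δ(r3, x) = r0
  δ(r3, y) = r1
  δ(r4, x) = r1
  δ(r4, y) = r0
ε, xxx, xxy, xyx, xyy, yxx, yxy, yyx, yyy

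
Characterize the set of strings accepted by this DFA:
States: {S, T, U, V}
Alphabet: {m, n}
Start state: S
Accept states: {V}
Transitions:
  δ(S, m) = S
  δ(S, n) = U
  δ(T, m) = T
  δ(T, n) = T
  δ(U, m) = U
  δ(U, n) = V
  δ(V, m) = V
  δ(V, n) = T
Testing a few strings:
  'm' → reject
  'mmmn' → reject
  'mn' → reject
  'n' → reject
State roles: S=zero n's; T=≥ three n's (dead); U=one n; V=two n's
All strings over {m,n} containing exactly two n's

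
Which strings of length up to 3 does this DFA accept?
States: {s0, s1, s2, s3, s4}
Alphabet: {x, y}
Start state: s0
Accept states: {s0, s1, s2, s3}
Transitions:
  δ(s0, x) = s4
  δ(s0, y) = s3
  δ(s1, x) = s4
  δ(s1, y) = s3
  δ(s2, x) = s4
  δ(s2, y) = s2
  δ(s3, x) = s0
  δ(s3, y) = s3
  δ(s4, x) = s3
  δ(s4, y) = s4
ε, y, xx, yx, yy, xxx, xxy, xyx, yxy, yyx, yyy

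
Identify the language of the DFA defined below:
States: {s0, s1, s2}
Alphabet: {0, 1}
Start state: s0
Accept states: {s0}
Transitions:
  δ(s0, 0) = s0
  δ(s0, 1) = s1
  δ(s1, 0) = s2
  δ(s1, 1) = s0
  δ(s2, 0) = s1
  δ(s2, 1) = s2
Testing a few strings:
  '000' → accept
  '010' → reject
  '00' → accept
  '101' → reject
State roles: s0=value ≡ 0 (mod 3); s1=value ≡ 1 (mod 3); s2=value ≡ 2 (mod 3)
All binary strings representing a multiple of 3 (read in base 2; leading zeros allowed and ε counts as 0)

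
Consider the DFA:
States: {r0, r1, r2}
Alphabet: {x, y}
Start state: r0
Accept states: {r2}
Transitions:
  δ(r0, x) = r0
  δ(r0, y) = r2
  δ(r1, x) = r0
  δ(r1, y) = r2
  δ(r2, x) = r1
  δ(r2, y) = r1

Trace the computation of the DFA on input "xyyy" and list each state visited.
read 'x': r0 → r0
  read 'y': r0 → r2
  read 'y': r2 → r1
  read 'y': r1 → r2
r0 -> r0 -> r2 -> r1 -> r2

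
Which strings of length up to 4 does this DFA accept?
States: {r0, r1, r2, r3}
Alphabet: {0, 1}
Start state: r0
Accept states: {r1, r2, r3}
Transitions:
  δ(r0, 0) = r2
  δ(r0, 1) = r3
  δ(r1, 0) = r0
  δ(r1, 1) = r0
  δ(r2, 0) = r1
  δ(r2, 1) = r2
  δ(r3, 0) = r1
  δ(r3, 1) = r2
0, 1, 00, 01, 10, 11, 010, 011, 110, 111, 0000, 0001, 0010, 0011, 0110, 0111, 1000, 1001, 1010, 1011, 1110, 1111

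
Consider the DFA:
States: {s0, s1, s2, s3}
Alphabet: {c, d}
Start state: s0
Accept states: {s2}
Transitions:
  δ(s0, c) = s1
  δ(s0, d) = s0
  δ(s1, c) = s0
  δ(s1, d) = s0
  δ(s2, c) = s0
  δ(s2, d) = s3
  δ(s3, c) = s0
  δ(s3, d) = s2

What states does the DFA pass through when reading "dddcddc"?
read 'd': s0 → s0
  read 'd': s0 → s0
  read 'd': s0 → s0
  read 'c': s0 → s1
  read 'd': s1 → s0
  read 'd': s0 → s0
  read 'c': s0 → s1
s0 -> s0 -> s0 -> s0 -> s1 -> s0 -> s0 -> s1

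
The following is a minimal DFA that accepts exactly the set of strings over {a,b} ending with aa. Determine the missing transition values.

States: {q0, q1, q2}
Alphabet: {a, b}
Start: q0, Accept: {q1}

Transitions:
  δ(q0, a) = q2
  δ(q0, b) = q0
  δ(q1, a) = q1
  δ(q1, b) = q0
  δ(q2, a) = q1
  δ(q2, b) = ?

From the language and accept set, identify what each state tracks — q0: last symbol not a; q1: two trailing a's; q2: one trailing a.
Each missing δ(q, a) is the state matching the new tracked value after reading a.
δ(q2, b) = q0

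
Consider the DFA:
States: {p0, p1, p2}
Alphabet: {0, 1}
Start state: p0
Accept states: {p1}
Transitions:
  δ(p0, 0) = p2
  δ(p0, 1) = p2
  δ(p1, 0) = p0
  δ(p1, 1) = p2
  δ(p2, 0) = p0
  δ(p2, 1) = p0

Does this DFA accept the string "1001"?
Processing string "1001":
  p0 --1--> p2
  p2 --0--> p0
  p0 --0--> p2
  p2 --1--> p0
Final state: p0
Accept states: {p1}
No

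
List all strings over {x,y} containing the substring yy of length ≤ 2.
yy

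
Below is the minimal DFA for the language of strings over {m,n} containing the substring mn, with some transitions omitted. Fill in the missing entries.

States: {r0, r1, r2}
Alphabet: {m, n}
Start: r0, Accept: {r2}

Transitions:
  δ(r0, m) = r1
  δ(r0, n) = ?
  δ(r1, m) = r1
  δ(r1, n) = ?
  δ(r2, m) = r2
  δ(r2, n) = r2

From the language and accept set, identify what each state tracks — r0: no m seen yet; r1: seen a m, waiting for n; r2: substring mn seen.
Each missing δ(q, a) is the state matching the new tracked value after reading a.
δ(r0, n) = r0; δ(r1, n) = r2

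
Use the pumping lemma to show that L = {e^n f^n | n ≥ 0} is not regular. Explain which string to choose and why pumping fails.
Assume L is regular with pumping length p. Idea: pumping the e-block changes the count balance.
Choose s = e^p f^p (length 2p ≥ p). By the pumping lemma, s = xyz with |xy| ≤ p, |y| > 0. So y = e^k for some k > 0 (since xy is entirely within the e's). Pumping gives xy²z = e^(p+k) f^p, which is not in L since p+k ≠ p.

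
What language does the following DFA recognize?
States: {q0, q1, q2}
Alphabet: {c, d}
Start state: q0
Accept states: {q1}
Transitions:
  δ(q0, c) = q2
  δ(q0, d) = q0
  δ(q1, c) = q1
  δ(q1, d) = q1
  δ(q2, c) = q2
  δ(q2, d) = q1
Testing a few strings:
  'ddcc' → reject
  'ccc' → reject
  'cd' → accept
  'cccc' → reject
State roles: q0=no c seen yet; q1=substring cd seen; q2=seen a c, waiting for d
All strings over {c,d} containing the substring cd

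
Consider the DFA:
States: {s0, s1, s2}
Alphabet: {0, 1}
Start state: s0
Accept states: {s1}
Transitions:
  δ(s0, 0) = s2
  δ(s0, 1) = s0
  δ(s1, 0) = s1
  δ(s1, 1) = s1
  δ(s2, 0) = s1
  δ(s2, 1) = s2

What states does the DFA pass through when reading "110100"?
read '1': s0 → s0
  read '1': s0 → s0
  read '0': s0 → s2
  read '1': s2 → s2
  read '0': s2 → s1
  read '0': s1 → s1
s0 -> s0 -> s0 -> s2 -> s2 -> s1 -> s1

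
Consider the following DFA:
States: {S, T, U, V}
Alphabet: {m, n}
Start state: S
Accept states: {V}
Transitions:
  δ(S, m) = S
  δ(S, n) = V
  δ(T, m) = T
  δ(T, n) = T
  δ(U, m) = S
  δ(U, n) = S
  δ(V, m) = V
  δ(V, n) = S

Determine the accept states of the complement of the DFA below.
Complement accept states = All states \ Original accept states
= {S, T, U, V} \ {V}
{S, T, U}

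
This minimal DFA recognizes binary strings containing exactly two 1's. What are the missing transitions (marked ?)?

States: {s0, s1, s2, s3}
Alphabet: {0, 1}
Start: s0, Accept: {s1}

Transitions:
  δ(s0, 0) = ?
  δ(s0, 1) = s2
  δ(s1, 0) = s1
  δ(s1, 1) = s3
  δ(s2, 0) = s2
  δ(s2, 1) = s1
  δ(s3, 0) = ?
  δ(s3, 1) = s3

From the language and accept set, identify what each state tracks — s0: zero 1's; s1: two 1's; s2: one 1; s3: ≥ three 1's (dead).
Each missing δ(q, a) is the state matching the new tracked value after reading a.
δ(s0, 0) = s0; δ(s3, 0) = s3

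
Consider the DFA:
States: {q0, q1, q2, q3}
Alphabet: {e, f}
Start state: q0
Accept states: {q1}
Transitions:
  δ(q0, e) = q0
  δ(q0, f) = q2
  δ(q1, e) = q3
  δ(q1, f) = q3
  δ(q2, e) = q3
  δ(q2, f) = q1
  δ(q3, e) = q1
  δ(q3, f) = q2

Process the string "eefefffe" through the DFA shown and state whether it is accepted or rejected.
Processing string "eefefffe":
  q0 --e--> q0
  q0 --e--> q0
  q0 --f--> q2
  q2 --e--> q3
  q3 --f--> q2
  q2 --f--> q1
  q1 --f--> q3
  q3 --e--> q1
Final state: q1
Accept states: {q1}
Yes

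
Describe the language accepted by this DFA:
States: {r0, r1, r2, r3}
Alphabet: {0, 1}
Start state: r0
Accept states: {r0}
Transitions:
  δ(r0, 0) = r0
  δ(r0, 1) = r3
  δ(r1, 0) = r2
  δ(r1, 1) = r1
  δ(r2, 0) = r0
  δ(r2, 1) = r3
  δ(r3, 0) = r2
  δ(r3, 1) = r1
Testing a few strings:
  '10' → reject
  '00' → accept
  '0100' → accept
  '010' → reject
State roles: r0=value ≡ 0 (mod 4); r1=value ≡ 3 (mod 4); r2=value ≡ 2 (mod 4); r3=value ≡ 1 (mod 4)
All binary strings representing a multiple of 4 (read in base 2; leading zeros allowed and ε counts as 0)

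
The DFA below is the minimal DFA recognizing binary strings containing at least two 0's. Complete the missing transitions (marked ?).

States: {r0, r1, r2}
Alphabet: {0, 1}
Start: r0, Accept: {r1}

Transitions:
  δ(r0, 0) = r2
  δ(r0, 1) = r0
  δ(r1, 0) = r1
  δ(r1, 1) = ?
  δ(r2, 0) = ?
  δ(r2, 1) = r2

From the language and accept set, identify what each state tracks — r0: zero 0's seen; r1: ≥ two 0's seen; r2: one 0 seen.
Each missing δ(q, a) is the state matching the new tracked value after reading a.
δ(r1, 1) = r1; δ(r2, 0) = r1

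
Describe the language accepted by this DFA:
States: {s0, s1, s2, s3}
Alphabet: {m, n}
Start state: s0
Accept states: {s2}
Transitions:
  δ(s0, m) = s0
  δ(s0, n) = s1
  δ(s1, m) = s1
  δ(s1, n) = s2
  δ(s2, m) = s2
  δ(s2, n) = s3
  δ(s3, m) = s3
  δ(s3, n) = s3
Testing a few strings:
  'm' → reject
  'n' → reject
  'nmnn' → reject
  'nn' → accept
State roles: s0=zero n's; s1=one n; s2=two n's; s3=≥ three n's (dead)
All strings over {m,n} containing exactly two n's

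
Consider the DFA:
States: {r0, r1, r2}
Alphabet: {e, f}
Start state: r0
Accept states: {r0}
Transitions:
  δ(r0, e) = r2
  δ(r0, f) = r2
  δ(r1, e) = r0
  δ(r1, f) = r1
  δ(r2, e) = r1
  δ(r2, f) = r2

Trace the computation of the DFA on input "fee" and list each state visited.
read 'f': r0 → r2
  read 'e': r2 → r1
  read 'e': r1 → r0
r0 -> r2 -> r1 -> r0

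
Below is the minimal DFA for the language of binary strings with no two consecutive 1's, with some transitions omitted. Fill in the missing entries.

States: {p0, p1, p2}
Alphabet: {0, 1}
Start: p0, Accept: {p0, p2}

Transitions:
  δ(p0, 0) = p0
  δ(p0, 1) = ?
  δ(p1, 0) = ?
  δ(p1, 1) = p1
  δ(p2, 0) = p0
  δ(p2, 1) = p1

From the language and accept set, identify what each state tracks — p0: last symbol not 1 (ok); p1: saw 11 (dead); p2: last symbol 1 (ok).
Each missing δ(q, a) is the state matching the new tracked value after reading a.
δ(p0, 1) = p2; δ(p1, 0) = p1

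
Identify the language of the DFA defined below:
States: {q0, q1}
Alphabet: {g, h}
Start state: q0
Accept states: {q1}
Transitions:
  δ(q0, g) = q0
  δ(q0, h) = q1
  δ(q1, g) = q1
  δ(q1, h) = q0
Testing a few strings:
  'ggg' → reject
  'hg' → accept
  'ggh' → accept
  'g' → reject
State roles: q0=even number of h's so far; q1=odd number of h's so far
All strings over {g,h} with an odd number of h's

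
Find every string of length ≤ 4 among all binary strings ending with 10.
10, 010, 110, 0010, 0110, 1010, 1110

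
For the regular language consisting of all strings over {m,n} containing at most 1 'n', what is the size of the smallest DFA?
By Myhill–Nerode, count the distinguishable equivalence classes: 3 classes — having seen 0, 1, or >1 copies of 'n'; counts 0 through 1 are accepting and >1 is dead.
3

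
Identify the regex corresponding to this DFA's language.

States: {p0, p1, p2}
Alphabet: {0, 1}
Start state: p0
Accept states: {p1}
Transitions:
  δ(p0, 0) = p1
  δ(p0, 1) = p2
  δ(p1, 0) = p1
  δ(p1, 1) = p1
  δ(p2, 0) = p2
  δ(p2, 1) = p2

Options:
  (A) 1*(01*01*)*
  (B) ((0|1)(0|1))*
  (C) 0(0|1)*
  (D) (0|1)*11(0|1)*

Check each option against the DFA on short strings; one disagreement eliminates an option:
  (A) 1*(01*01*)*: on ε the DFA stays in p0 and rejects (p0 ∉ Accept), but the regex matches it → eliminate
  (B) ((0|1)(0|1))*: on ε the DFA stays in p0 and rejects (p0 ∉ Accept), but the regex matches it → eliminate
  (C) 0(0|1)*: agrees with the DFA on every string of length ≤ 6
  (D) (0|1)*11(0|1)*: on '0' the DFA goes p0 → p1 and accepts (p1 ∈ Accept), but the regex does not match it → eliminate
Only (C) is consistent with the DFA.
(C) 0(0|1)*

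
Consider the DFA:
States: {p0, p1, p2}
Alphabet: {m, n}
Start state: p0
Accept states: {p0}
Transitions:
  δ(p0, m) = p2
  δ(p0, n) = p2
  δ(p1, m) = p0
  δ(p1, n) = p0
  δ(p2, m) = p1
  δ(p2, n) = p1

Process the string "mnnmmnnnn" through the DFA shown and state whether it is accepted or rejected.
Processing string "mnnmmnnnn":
  p0 --m--> p2
  p2 --n--> p1
  p1 --n--> p0
  p0 --m--> p2
  p2 --m--> p1
  p1 --n--> p0
  p0 --n--> p2
  p2 --n--> p1
  p1 --n--> p0
Final state: p0
Accept states: {p0}
Yes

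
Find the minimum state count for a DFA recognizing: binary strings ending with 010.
By Myhill–Nerode, count the distinguishable equivalence classes: 4 classes — one per longest suffix of the input that is a prefix of '010' (lengths 0 through 3); only the length-3 class is accepting.
4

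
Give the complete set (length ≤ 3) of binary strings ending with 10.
10, 010, 110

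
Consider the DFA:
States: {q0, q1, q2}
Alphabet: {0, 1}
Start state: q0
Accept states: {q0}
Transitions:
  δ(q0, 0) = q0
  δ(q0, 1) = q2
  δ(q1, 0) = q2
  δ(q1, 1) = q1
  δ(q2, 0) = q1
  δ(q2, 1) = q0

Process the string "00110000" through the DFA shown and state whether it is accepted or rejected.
Processing string "00110000":
  q0 --0--> q0
  q0 --0--> q0
  q0 --1--> q2
  q2 --1--> q0
  q0 --0--> q0
  q0 --0--> q0
  q0 --0--> q0
  q0 --0--> q0
Final state: q0
Accept states: {q0}
Yes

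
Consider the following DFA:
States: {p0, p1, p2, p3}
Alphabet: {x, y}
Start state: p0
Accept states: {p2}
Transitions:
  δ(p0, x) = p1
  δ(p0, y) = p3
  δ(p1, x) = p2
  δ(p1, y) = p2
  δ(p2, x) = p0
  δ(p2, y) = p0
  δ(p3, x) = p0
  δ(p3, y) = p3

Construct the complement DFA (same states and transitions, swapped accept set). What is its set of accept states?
Complement accept states = All states \ Original accept states
= {p0, p1, p2, p3} \ {p2}
{p0, p1, p3}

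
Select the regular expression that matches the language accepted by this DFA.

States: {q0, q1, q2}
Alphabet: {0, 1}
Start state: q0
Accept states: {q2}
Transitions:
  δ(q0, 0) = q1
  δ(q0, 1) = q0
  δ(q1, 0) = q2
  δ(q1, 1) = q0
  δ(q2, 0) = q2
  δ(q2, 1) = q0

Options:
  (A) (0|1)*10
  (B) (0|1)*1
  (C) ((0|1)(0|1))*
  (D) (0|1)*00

Check each option against the DFA on short strings; one disagreement eliminates an option:
  (A) (0|1)*10: on '00' the DFA goes q0 → q1 → q2 and accepts (q2 ∈ Accept), but the regex does not match it → eliminate
  (B) (0|1)*1: on '1' the DFA goes q0 → q0 and rejects (q0 ∉ Accept), but the regex matches it → eliminate
  (C) ((0|1)(0|1))*: on ε the DFA stays in q0 and rejects (q0 ∉ Accept), but the regex matches it → eliminate
  (D) (0|1)*00: agrees with the DFA on every string of length ≤ 6
Only (D) is consistent with the DFA.
(D) (0|1)*00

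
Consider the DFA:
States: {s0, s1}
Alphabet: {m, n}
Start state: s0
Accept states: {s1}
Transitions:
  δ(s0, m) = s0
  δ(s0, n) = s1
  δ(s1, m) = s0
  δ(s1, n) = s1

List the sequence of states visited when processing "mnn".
read 'm': s0 → s0
  read 'n': s0 → s1
  read 'n': s1 → s1
s0 -> s0 -> s1 -> s1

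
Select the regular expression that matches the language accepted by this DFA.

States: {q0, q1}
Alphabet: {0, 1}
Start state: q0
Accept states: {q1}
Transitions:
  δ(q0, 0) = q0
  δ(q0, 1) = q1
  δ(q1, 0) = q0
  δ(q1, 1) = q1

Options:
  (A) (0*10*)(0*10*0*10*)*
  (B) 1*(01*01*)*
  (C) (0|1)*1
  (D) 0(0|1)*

Check each option against the DFA on short strings; one disagreement eliminates an option:
  (A) (0*10*)(0*10*0*10*)*: on '10' the DFA goes q0 → q1 → q0 and rejects (q0 ∉ Accept), but the regex matches it → eliminate
  (B) 1*(01*01*)*: on ε the DFA stays in q0 and rejects (q0 ∉ Accept), but the regex matches it → eliminate
  (C) (0|1)*1: agrees with the DFA on every string of length ≤ 6
  (D) 0(0|1)*: on '0' the DFA goes q0 → q0 and rejects (q0 ∉ Accept), but the regex matches it → eliminate
Only (C) is consistent with the DFA.
(C) (0|1)*1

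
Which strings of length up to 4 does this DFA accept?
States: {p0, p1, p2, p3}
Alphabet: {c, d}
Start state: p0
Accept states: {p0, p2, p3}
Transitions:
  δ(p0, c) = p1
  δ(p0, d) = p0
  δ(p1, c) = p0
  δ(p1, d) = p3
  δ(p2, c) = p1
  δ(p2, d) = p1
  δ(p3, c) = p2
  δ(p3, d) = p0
ε, d, cc, cd, dd, ccd, cdc, cdd, dcc, dcd, ddd, cccc, cccd, ccdd, cddd, dccd, dcdc, dcdd, ddcc, ddcd, dddd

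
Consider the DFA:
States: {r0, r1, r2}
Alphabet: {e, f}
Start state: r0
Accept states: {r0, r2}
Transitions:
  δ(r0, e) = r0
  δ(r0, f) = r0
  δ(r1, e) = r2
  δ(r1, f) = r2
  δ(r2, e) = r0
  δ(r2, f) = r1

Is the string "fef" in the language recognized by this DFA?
Processing string "fef":
  r0 --f--> r0
  r0 --e--> r0
  r0 --f--> r0
Final state: r0
Accept states: {r0, r2}
Yes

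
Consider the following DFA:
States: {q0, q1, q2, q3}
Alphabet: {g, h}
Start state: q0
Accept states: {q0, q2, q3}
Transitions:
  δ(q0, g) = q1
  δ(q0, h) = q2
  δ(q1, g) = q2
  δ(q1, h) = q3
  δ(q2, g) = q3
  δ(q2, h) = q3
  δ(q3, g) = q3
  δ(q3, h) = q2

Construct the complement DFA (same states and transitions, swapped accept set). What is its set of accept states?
Complement accept states = All states \ Original accept states
= {q0, q1, q2, q3} \ {q0, q2, q3}
{q1}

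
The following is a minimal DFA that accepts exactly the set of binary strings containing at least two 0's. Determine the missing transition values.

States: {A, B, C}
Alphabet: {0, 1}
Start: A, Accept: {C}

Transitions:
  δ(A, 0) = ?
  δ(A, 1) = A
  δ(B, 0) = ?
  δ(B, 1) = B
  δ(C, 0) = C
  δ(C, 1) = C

From the language and accept set, identify what each state tracks — A: zero 0's seen; B: one 0 seen; C: ≥ two 0's seen.
Each missing δ(q, a) is the state matching the new tracked value after reading a.
δ(A, 0) = B; δ(B, 0) = C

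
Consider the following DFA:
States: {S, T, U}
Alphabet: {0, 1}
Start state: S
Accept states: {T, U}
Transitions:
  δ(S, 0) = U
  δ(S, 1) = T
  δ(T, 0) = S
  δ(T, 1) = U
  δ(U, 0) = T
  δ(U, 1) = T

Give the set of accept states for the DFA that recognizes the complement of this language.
Complement accept states = All states \ Original accept states
= {S, T, U} \ {T, U}
{S}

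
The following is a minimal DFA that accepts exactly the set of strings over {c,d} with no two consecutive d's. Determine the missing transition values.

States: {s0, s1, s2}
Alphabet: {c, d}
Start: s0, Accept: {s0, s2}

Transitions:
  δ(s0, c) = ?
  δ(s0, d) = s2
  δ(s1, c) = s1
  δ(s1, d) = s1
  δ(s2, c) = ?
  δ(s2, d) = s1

From the language and accept set, identify what each state tracks — s0: last symbol not d (ok); s1: saw dd (dead); s2: last symbol d (ok).
Each missing δ(q, a) is the state matching the new tracked value after reading a.
δ(s0, c) = s0; δ(s2, c) = s0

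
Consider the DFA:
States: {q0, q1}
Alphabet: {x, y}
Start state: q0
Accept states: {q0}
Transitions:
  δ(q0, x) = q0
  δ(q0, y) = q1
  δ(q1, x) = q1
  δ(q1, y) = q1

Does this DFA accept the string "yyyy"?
Processing string "yyyy":
  q0 --y--> q1
  q1 --y--> q1
  q1 --y--> q1
  q1 --y--> q1
Final state: q1
Accept states: {q0}
No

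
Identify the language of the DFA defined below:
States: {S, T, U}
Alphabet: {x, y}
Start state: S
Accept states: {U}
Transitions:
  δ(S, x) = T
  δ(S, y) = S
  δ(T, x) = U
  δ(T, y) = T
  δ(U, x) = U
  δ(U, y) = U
Testing a few strings:
  'yxyx' → accept
  'xyxx' → accept
  'yxxy' → accept
  'xy' → reject
State roles: S=zero x's seen; T=one x seen; U=≥ two x's seen
All strings over {x,y} containing at least two x's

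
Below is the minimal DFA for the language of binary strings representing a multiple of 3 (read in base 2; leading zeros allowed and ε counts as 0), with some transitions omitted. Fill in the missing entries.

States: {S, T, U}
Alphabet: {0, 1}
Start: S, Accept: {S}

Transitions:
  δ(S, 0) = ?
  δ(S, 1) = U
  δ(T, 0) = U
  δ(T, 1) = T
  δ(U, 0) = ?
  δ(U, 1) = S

From the language and accept set, identify what each state tracks — S: value ≡ 0 (mod 3); T: value ≡ 2 (mod 3); U: value ≡ 1 (mod 3).
Each missing δ(q, a) is the state matching the new tracked value after reading a.
δ(S, 0) = S; δ(U, 0) = T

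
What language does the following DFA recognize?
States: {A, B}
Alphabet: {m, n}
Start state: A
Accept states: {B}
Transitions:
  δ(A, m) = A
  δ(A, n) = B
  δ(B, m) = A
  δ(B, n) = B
Testing a few strings:
  'nmm' → reject
  'nn' → accept
  'n' → accept
  'nm' → reject
State roles: A=last symbol not n; B=last symbol is n
All strings over {m,n} ending with n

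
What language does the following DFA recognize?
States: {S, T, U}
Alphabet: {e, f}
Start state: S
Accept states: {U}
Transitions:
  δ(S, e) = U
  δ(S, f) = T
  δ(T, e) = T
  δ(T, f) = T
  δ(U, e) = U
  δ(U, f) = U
Testing a few strings:
  'e' → accept
  'ef' → accept
  'ff' → reject
  'ffe' → reject
State roles: S=no input read; T=started with f (dead); U=started with e
All strings over {e,f} starting with e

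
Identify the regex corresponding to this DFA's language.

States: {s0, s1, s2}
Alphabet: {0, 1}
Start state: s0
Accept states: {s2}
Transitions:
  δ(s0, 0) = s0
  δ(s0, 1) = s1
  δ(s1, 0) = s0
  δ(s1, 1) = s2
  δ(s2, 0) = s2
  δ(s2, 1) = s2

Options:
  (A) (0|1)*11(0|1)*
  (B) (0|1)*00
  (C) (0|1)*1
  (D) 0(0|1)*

Check each option against the DFA on short strings; one disagreement eliminates an option:
  (A) (0|1)*11(0|1)*: agrees with the DFA on every string of length ≤ 6
  (B) (0|1)*00: on '00' the DFA goes s0 → s0 → s0 and rejects (s0 ∉ Accept), but the regex matches it → eliminate
  (C) (0|1)*1: on '1' the DFA goes s0 → s1 and rejects (s1 ∉ Accept), but the regex matches it → eliminate
  (D) 0(0|1)*: on '0' the DFA goes s0 → s0 and rejects (s0 ∉ Accept), but the regex matches it → eliminate
Only (A) is consistent with the DFA.
(A) (0|1)*11(0|1)*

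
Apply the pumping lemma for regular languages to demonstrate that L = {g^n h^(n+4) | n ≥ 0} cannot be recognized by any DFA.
Assume L is regular with pumping length p. Idea: pumping the g-block breaks the fixed offset of 4.
Choose s = g^p h^(p+4) ∈ L. By the pumping lemma, s = xyz with |xy| ≤ p, |y| > 0, so y = g^k with k ≥ 1. Then xy²z = g^(p+k) h^(p+4). For this to be in L we would need p+4 = (p+k)+4, i.e. k = 0, contradicting k ≥ 1. So xy²z ∉ L.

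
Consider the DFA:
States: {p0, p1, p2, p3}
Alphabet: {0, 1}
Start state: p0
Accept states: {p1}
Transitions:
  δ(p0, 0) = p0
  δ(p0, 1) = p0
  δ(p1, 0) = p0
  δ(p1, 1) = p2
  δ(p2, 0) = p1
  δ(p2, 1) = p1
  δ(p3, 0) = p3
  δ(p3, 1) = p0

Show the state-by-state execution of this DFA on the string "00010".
read '0': p0 → p0
  read '0': p0 → p0
  read '0': p0 → p0
  read '1': p0 → p0
  read '0': p0 → p0
p0 -> p0 -> p0 -> p0 -> p0 -> p0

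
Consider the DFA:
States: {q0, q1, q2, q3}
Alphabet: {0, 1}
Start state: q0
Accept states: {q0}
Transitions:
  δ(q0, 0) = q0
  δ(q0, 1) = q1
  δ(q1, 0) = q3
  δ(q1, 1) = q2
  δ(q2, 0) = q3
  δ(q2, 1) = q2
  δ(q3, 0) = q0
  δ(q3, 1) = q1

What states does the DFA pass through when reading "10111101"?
read '1': q0 → q1
  read '0': q1 → q3
  read '1': q3 → q1
  read '1': q1 → q2
  read '1': q2 → q2
  read '1': q2 → q2
  read '0': q2 → q3
  read '1': q3 → q1
q0 -> q1 -> q3 -> q1 -> q2 -> q2 -> q2 -> q3 -> q1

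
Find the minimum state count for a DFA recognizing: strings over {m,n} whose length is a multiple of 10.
By Myhill–Nerode, count the distinguishable equivalence classes: 10 classes — one per residue of the length mod 10; class i is distinguished from class j by any string of length (10 − i) mod 10.
10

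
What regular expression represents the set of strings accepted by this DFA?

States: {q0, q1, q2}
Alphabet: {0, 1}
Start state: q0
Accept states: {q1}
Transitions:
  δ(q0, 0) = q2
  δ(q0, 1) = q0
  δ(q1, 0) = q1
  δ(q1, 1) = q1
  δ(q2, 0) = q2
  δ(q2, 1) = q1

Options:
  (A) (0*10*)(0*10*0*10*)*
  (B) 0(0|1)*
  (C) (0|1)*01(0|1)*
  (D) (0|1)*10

Check each option against the DFA on short strings; one disagreement eliminates an option:
  (A) (0*10*)(0*10*0*10*)*: on '1' the DFA goes q0 → q0 and rejects (q0 ∉ Accept), but the regex matches it → eliminate
  (B) 0(0|1)*: on '0' the DFA goes q0 → q2 and rejects (q2 ∉ Accept), but the regex matches it → eliminate
  (C) (0|1)*01(0|1)*: agrees with the DFA on every string of length ≤ 6
  (D) (0|1)*10: on '01' the DFA goes q0 → q2 → q1 and accepts (q1 ∈ Accept), but the regex does not match it → eliminate
Only (C) is consistent with the DFA.
(C) (0|1)*01(0|1)*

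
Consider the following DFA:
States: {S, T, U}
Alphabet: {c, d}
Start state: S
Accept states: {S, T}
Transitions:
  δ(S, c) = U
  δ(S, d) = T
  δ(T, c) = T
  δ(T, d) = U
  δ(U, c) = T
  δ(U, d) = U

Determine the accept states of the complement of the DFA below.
Complement accept states = All states \ Original accept states
= {S, T, U} \ {S, T}
{U}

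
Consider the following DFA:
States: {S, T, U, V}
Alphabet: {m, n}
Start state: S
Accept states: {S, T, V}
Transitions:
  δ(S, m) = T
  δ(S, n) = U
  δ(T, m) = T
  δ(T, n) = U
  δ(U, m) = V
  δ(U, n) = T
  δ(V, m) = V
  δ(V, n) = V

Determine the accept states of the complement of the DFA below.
Complement accept states = All states \ Original accept states
= {S, T, U, V} \ {S, T, V}
{U}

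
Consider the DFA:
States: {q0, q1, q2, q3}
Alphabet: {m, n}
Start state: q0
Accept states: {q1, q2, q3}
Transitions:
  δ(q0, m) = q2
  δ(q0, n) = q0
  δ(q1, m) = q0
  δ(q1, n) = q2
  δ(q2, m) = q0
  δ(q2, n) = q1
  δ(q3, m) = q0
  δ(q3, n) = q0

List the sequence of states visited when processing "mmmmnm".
read 'm': q0 → q2
  read 'm': q2 → q0
  read 'm': q0 → q2
  read 'm': q2 → q0
  read 'n': q0 → q0
  read 'm': q0 → q2
q0 -> q2 -> q0 -> q2 -> q0 -> q0 -> q2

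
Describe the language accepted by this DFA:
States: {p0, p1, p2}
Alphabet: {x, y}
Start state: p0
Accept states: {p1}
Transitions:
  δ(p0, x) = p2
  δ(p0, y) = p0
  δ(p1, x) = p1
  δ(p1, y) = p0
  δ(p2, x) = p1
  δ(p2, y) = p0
Testing a few strings:
  'xxy' → reject
  'xx' → accept
  'xy' → reject
  'yyxy' → reject
State roles: p0=last symbol not x; p1=two trailing x's; p2=one trailing x
All strings over {x,y} ending with xx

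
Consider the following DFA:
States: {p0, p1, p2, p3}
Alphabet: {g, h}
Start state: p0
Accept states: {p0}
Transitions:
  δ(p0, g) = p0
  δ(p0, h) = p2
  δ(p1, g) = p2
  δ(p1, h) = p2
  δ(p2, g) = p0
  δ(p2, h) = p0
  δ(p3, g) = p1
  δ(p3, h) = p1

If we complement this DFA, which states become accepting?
Complement accept states = All states \ Original accept states
= {p0, p1, p2, p3} \ {p0}
{p1, p2, p3}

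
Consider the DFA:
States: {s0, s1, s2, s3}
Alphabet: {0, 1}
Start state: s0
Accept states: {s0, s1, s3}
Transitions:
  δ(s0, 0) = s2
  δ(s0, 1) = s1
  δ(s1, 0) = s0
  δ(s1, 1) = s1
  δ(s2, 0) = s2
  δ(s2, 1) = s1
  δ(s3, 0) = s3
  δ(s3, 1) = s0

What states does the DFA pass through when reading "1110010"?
read '1': s0 → s1
  read '1': s1 → s1
  read '1': s1 → s1
  read '0': s1 → s0
  read '0': s0 → s2
  read '1': s2 → s1
  read '0': s1 → s0
s0 -> s1 -> s1 -> s1 -> s0 -> s2 -> s1 -> s0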